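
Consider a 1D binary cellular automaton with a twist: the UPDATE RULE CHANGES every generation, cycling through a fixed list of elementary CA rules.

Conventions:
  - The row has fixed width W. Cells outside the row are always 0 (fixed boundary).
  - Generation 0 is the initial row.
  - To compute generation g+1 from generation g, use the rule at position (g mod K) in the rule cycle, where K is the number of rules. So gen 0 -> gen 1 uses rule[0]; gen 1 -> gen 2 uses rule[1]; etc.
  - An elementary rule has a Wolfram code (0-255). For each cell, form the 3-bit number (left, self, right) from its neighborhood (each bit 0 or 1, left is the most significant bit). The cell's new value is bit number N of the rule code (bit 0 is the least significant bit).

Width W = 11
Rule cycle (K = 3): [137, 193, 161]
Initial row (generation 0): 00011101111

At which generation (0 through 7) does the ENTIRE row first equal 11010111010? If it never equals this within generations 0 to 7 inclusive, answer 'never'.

Gen 0: 00011101111
Gen 1 (rule 137): 11011001110
Gen 2 (rule 193): 01001000110
Gen 3 (rule 161): 00000010000
Gen 4 (rule 137): 11111000111
Gen 5 (rule 193): 01111010011
Gen 6 (rule 161): 00110100000
Gen 7 (rule 137): 10100001111

Answer: never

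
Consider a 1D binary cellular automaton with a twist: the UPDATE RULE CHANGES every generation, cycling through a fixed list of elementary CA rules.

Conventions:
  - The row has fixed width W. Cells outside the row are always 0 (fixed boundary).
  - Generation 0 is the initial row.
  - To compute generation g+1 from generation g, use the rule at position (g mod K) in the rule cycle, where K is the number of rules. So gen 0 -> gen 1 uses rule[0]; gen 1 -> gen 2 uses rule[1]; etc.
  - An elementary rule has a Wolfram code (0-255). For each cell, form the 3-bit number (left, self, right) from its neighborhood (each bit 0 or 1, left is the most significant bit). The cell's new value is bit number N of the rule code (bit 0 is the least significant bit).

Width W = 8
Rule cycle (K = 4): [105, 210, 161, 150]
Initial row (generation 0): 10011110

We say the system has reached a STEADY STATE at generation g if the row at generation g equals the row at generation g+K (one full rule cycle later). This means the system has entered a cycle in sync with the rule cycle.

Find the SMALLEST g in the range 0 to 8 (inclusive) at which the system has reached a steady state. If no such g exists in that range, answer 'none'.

Gen 0: 10011110
Gen 1 (rule 105): 00010010
Gen 2 (rule 210): 00101101
Gen 3 (rule 161): 10010010
Gen 4 (rule 150): 11111111
Gen 5 (rule 105): 10000001
Gen 6 (rule 210): 01000010
Gen 7 (rule 161): 00011000
Gen 8 (rule 150): 00100100
Gen 9 (rule 105): 10000001
Gen 10 (rule 210): 01000010
Gen 11 (rule 161): 00011000
Gen 12 (rule 150): 00100100

Answer: 5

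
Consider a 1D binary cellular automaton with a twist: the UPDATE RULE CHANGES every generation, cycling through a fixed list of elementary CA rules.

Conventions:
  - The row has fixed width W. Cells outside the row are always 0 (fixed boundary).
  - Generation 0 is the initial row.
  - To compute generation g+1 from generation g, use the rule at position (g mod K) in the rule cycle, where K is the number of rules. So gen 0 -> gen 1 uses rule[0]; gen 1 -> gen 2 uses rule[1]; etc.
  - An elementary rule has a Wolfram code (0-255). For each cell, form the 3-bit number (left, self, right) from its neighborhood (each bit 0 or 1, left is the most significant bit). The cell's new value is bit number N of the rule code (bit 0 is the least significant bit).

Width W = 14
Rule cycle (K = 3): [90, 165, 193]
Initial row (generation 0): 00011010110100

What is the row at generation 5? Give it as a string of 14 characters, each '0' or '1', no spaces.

Answer: 11111100010001

Derivation:
Gen 0: 00011010110100
Gen 1 (rule 90): 00111000110010
Gen 2 (rule 165): 10010010000010
Gen 3 (rule 193): 00000000111000
Gen 4 (rule 90): 00000001101100
Gen 5 (rule 165): 11111100010001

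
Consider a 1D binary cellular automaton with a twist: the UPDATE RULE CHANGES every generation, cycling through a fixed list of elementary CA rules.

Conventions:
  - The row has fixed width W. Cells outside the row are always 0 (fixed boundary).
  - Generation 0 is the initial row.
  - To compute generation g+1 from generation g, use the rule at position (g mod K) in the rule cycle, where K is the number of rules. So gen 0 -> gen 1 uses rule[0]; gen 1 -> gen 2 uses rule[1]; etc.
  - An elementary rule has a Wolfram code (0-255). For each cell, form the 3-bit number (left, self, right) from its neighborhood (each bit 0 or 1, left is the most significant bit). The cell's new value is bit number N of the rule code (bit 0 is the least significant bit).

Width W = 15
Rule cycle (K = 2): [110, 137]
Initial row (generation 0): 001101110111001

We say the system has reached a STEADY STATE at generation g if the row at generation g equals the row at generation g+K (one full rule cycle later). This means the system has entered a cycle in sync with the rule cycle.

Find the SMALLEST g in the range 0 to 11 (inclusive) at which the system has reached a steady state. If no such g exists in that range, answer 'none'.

Answer: none

Derivation:
Gen 0: 001101110111001
Gen 1 (rule 110): 011111011101011
Gen 2 (rule 137): 011110011000010
Gen 3 (rule 110): 110010111000110
Gen 4 (rule 137): 100000110010100
Gen 5 (rule 110): 100001110111100
Gen 6 (rule 137): 001101100111001
Gen 7 (rule 110): 011111101101011
Gen 8 (rule 137): 011111001000010
Gen 9 (rule 110): 110001011000110
Gen 10 (rule 137): 100100010010100
Gen 11 (rule 110): 101100110111100
Gen 12 (rule 137): 001000100111001
Gen 13 (rule 110): 011001101101011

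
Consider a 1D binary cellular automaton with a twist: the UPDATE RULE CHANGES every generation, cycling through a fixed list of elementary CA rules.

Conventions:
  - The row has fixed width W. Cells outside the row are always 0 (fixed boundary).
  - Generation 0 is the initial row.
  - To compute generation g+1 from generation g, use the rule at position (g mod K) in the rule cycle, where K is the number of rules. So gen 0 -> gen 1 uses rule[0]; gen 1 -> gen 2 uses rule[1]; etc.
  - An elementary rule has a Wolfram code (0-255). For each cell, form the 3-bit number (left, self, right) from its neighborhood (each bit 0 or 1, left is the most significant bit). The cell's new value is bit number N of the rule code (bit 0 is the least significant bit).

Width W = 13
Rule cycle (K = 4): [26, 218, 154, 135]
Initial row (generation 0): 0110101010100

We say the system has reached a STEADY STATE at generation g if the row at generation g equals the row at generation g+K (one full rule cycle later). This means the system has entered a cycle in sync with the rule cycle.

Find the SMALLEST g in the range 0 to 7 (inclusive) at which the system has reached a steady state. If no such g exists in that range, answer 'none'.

Answer: 5

Derivation:
Gen 0: 0110101010100
Gen 1 (rule 26): 1100000000010
Gen 2 (rule 218): 1110000000101
Gen 3 (rule 154): 1101000001000
Gen 4 (rule 135): 0001011111011
Gen 5 (rule 26): 0010010000010
Gen 6 (rule 218): 0101101000101
Gen 7 (rule 154): 1001000101000
Gen 8 (rule 135): 1011011101011
Gen 9 (rule 26): 0010010000010
Gen 10 (rule 218): 0101101000101
Gen 11 (rule 154): 1001000101000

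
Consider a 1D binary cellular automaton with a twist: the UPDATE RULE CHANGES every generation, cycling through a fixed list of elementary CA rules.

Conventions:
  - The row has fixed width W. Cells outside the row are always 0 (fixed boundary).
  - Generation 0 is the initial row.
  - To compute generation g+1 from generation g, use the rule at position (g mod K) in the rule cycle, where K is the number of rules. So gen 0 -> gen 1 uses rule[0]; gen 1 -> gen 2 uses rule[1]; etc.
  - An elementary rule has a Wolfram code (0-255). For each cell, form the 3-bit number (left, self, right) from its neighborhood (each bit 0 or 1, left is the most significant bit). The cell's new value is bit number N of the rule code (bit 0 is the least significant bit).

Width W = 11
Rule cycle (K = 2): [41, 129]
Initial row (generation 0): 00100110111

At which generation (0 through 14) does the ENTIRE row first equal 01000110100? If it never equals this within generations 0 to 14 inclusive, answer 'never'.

Answer: 7

Derivation:
Gen 0: 00100110111
Gen 1 (rule 41): 10000101100
Gen 2 (rule 129): 00110000001
Gen 3 (rule 41): 10100111100
Gen 4 (rule 129): 00000011001
Gen 5 (rule 41): 11111010000
Gen 6 (rule 129): 01110000111
Gen 7 (rule 41): 01000110100
Gen 8 (rule 129): 00010000001
Gen 9 (rule 41): 11000111100
Gen 10 (rule 129): 00010011001
Gen 11 (rule 41): 11000010000
Gen 12 (rule 129): 00011000111
Gen 13 (rule 41): 11010010100
Gen 14 (rule 129): 00000000001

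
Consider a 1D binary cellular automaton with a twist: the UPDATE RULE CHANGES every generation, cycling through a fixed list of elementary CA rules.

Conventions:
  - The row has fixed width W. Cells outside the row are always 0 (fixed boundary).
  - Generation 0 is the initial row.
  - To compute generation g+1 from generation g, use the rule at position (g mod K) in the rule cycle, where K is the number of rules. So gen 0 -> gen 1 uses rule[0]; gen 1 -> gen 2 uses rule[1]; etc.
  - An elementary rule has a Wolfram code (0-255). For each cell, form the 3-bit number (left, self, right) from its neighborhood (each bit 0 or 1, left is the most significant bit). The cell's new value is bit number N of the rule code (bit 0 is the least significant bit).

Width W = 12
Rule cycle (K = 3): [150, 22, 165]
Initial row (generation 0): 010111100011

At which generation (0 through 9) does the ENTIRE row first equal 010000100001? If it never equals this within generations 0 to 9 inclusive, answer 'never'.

Answer: never

Derivation:
Gen 0: 010111100011
Gen 1 (rule 150): 110011010100
Gen 2 (rule 22): 001100010110
Gen 3 (rule 165): 100001011000
Gen 4 (rule 150): 110011000100
Gen 5 (rule 22): 001100101110
Gen 6 (rule 165): 100000110100
Gen 7 (rule 150): 110001000110
Gen 8 (rule 22): 001011101001
Gen 9 (rule 165): 101101011001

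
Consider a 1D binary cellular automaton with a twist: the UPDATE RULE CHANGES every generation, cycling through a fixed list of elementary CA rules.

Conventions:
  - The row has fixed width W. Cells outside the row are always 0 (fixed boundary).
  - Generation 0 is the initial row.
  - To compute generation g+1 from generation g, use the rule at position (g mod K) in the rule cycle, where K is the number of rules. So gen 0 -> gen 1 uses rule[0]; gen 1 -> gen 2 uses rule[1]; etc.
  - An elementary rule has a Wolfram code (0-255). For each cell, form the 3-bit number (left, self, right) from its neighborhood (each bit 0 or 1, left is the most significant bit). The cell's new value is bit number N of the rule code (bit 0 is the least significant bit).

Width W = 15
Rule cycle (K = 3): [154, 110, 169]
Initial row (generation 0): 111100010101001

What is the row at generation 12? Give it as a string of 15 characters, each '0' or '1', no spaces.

Answer: 011110010111100

Derivation:
Gen 0: 111100010101001
Gen 1 (rule 154): 111010100000110
Gen 2 (rule 110): 101111100001110
Gen 3 (rule 169): 011111001101100
Gen 4 (rule 154): 111110111001010
Gen 5 (rule 110): 100011101011110
Gen 6 (rule 169): 001011010111100
Gen 7 (rule 154): 010010000111010
Gen 8 (rule 110): 110110001101110
Gen 9 (rule 169): 101100101011100
Gen 10 (rule 154): 001011000011010
Gen 11 (rule 110): 011111000111110
Gen 12 (rule 169): 011110010111100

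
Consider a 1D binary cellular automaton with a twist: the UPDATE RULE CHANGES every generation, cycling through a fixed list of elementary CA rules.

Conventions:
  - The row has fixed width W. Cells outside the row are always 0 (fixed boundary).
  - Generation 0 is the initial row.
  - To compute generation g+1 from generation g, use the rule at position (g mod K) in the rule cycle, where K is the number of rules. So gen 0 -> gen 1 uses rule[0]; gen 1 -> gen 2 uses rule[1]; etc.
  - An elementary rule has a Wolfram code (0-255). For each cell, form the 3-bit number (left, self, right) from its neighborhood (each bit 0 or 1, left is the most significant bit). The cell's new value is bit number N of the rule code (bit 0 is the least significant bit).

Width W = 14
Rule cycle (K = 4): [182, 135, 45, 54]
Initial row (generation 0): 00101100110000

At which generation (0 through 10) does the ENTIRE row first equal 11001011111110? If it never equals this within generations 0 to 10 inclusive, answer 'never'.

Gen 0: 00101100110000
Gen 1 (rule 182): 01110011001000
Gen 2 (rule 135): 10100100011011
Gen 3 (rule 45): 11100101010110
Gen 4 (rule 54): 00011111111001
Gen 5 (rule 182): 00101111110111
Gen 6 (rule 135): 11100111100010
Gen 7 (rule 45): 10000100001010
Gen 8 (rule 54): 11001110011111
Gen 9 (rule 182): 00110101101110
Gen 10 (rule 135): 11000100000100

Answer: never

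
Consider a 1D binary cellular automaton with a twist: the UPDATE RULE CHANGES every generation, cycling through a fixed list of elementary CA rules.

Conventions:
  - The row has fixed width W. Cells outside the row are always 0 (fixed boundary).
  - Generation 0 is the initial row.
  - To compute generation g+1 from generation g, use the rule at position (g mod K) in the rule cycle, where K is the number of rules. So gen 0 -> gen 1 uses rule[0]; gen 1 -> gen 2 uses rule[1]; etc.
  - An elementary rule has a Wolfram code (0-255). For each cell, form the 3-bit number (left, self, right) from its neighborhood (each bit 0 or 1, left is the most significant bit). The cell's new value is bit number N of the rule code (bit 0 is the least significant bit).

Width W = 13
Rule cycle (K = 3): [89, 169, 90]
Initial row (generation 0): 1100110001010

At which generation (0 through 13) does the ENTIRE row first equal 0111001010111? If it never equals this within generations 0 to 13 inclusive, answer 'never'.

Answer: never

Derivation:
Gen 0: 1100110001010
Gen 1 (rule 89): 1110111100001
Gen 2 (rule 169): 1101111001100
Gen 3 (rule 90): 1101001111110
Gen 4 (rule 89): 1100101000011
Gen 5 (rule 169): 1000010011010
Gen 6 (rule 90): 0100101111001
Gen 7 (rule 89): 0010001001100
Gen 8 (rule 169): 1000100001001
Gen 9 (rule 90): 0101010010110
Gen 10 (rule 89): 0000001000111
Gen 11 (rule 169): 1111100010110
Gen 12 (rule 90): 1000110100111
Gen 13 (rule 89): 0110110010101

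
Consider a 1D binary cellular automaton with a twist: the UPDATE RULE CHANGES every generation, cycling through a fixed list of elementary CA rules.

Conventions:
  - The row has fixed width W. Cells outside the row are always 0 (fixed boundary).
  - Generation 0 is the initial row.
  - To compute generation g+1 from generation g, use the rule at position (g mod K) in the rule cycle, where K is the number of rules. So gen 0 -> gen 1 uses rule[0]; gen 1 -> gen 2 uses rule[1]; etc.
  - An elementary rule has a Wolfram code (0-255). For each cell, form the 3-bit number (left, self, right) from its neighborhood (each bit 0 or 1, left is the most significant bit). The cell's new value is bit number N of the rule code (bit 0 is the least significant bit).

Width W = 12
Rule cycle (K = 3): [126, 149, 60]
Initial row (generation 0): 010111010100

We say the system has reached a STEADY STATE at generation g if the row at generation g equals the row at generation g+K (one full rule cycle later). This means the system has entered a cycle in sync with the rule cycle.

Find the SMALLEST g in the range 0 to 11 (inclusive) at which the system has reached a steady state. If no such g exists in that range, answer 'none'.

Answer: none

Derivation:
Gen 0: 010111010100
Gen 1 (rule 126): 111101111110
Gen 2 (rule 149): 011000111101
Gen 3 (rule 60): 010100100011
Gen 4 (rule 126): 111111110111
Gen 5 (rule 149): 011111100010
Gen 6 (rule 60): 010000010011
Gen 7 (rule 126): 111000111111
Gen 8 (rule 149): 010110011110
Gen 9 (rule 60): 011101010001
Gen 10 (rule 126): 110111111011
Gen 11 (rule 149): 000011110000
Gen 12 (rule 60): 000010001000
Gen 13 (rule 126): 000111011100
Gen 14 (rule 149): 110010001011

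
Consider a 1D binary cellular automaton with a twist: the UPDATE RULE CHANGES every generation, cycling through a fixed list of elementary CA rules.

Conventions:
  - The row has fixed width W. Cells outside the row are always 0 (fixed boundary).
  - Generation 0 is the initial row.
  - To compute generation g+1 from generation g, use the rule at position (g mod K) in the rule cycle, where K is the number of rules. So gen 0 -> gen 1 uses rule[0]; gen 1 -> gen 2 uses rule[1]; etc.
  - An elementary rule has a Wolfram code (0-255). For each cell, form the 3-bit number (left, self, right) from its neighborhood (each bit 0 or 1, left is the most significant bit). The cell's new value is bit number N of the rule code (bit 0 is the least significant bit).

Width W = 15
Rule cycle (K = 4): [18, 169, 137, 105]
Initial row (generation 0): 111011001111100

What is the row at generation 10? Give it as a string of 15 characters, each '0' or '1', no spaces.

Gen 0: 111011001111100
Gen 1 (rule 18): 000000110000010
Gen 2 (rule 169): 111110100111000
Gen 3 (rule 137): 111100000110011
Gen 4 (rule 105): 100101110110011
Gen 5 (rule 18): 011000000001100
Gen 6 (rule 169): 010011111101001
Gen 7 (rule 137): 000011111000000
Gen 8 (rule 105): 111010001011111
Gen 9 (rule 18): 000001010000000
Gen 10 (rule 169): 111100100111111

Answer: 111100100111111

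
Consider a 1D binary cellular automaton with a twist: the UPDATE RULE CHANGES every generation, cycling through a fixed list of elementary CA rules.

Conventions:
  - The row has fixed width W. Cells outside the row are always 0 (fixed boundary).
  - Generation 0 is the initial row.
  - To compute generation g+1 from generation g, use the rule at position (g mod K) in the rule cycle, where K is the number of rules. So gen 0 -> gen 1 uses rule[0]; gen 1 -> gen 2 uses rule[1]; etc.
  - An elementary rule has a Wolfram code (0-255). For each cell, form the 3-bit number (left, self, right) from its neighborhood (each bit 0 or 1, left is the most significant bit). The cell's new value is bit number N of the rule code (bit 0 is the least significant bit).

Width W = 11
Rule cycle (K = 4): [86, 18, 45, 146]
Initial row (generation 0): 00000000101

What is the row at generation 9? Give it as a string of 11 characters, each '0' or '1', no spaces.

Answer: 10101011000

Derivation:
Gen 0: 00000000101
Gen 1 (rule 86): 00000001101
Gen 2 (rule 18): 00000010000
Gen 3 (rule 45): 11111010111
Gen 4 (rule 146): 01110000010
Gen 5 (rule 86): 10011000111
Gen 6 (rule 18): 01100101000
Gen 7 (rule 45): 01000111011
Gen 8 (rule 146): 10101010000
Gen 9 (rule 86): 10101011000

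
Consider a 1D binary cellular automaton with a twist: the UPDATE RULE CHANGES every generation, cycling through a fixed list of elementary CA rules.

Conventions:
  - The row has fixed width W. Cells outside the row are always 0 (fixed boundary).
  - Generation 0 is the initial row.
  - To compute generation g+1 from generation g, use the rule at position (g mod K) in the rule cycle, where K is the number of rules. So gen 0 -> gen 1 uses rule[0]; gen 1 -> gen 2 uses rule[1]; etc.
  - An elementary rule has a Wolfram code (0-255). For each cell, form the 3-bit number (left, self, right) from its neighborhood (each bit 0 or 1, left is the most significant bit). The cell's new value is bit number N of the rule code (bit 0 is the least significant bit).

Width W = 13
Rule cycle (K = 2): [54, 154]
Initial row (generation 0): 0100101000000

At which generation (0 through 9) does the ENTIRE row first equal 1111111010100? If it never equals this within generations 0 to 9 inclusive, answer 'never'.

Gen 0: 0100101000000
Gen 1 (rule 54): 1111111100000
Gen 2 (rule 154): 1111111010000
Gen 3 (rule 54): 0000000111000
Gen 4 (rule 154): 0000001110100
Gen 5 (rule 54): 0000010001110
Gen 6 (rule 154): 0000101011101
Gen 7 (rule 54): 0001111100011
Gen 8 (rule 154): 0011111010110
Gen 9 (rule 54): 0100000111001

Answer: never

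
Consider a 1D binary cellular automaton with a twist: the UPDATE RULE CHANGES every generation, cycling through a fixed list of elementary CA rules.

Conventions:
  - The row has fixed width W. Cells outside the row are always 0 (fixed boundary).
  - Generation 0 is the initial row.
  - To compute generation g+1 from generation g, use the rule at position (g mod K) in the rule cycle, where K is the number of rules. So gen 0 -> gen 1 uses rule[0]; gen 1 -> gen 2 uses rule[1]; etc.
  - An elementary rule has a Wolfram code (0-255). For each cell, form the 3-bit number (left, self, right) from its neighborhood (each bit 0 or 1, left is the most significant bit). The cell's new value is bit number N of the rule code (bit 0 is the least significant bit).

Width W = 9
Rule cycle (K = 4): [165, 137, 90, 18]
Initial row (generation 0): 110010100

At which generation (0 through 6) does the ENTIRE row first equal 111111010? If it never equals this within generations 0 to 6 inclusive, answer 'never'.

Answer: 5

Derivation:
Gen 0: 110010100
Gen 1 (rule 165): 000011101
Gen 2 (rule 137): 111011000
Gen 3 (rule 90): 101011100
Gen 4 (rule 18): 000000010
Gen 5 (rule 165): 111111010
Gen 6 (rule 137): 111110000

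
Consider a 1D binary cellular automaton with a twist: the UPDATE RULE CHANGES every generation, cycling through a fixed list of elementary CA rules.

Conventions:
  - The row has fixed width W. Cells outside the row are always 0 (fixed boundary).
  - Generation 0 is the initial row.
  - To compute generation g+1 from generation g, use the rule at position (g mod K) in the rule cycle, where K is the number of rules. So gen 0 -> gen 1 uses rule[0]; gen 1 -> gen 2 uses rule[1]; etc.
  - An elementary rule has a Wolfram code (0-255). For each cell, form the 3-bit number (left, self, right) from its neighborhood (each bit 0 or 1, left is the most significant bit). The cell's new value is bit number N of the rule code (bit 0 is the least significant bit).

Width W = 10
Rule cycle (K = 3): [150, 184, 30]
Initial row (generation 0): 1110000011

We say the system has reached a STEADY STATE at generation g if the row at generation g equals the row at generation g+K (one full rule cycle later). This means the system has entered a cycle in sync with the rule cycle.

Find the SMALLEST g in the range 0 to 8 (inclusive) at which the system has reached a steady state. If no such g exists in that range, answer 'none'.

Gen 0: 1110000011
Gen 1 (rule 150): 0101000100
Gen 2 (rule 184): 0010100010
Gen 3 (rule 30): 0110110111
Gen 4 (rule 150): 1000000010
Gen 5 (rule 184): 0100000001
Gen 6 (rule 30): 1110000011
Gen 7 (rule 150): 0101000100
Gen 8 (rule 184): 0010100010
Gen 9 (rule 30): 0110110111
Gen 10 (rule 150): 1000000010
Gen 11 (rule 184): 0100000001

Answer: none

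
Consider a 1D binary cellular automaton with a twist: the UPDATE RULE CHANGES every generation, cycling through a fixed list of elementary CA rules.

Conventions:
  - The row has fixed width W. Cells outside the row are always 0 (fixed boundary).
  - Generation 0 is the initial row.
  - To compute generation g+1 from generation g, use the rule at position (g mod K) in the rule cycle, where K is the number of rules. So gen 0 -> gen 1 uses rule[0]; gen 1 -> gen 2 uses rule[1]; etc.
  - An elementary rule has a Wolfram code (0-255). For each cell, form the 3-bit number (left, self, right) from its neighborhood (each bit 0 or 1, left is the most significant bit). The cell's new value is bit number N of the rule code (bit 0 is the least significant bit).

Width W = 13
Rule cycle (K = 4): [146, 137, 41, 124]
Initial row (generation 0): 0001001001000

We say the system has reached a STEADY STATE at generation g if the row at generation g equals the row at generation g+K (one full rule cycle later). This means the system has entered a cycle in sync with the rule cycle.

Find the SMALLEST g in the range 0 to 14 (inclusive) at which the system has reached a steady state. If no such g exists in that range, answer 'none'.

Gen 0: 0001001001000
Gen 1 (rule 146): 0010110110100
Gen 2 (rule 137): 1000100100001
Gen 3 (rule 41): 0010000001100
Gen 4 (rule 124): 0011000001110
Gen 5 (rule 146): 0100100010101
Gen 6 (rule 137): 0000001000000
Gen 7 (rule 41): 1111100011111
Gen 8 (rule 124): 1000110010001
Gen 9 (rule 146): 0101001101010
Gen 10 (rule 137): 0000001000000
Gen 11 (rule 41): 1111100011111
Gen 12 (rule 124): 1000110010001
Gen 13 (rule 146): 0101001101010
Gen 14 (rule 137): 0000001000000
Gen 15 (rule 41): 1111100011111
Gen 16 (rule 124): 1000110010001
Gen 17 (rule 146): 0101001101010
Gen 18 (rule 137): 0000001000000

Answer: 6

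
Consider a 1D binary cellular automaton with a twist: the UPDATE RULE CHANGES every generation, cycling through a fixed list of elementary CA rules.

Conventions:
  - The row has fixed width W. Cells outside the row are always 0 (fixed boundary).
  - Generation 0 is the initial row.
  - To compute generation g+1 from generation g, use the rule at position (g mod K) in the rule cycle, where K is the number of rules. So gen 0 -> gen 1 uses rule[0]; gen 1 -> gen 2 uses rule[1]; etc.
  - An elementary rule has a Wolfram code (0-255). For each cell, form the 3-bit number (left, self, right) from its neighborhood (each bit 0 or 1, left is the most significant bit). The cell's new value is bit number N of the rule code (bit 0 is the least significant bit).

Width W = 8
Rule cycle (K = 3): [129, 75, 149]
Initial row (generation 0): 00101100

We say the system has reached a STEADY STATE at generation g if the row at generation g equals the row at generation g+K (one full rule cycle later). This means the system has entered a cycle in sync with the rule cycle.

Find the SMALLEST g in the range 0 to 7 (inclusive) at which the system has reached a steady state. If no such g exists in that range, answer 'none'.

Answer: none

Derivation:
Gen 0: 00101100
Gen 1 (rule 129): 10000001
Gen 2 (rule 75): 00111110
Gen 3 (rule 149): 10011101
Gen 4 (rule 129): 00001000
Gen 5 (rule 75): 11110011
Gen 6 (rule 149): 01101000
Gen 7 (rule 129): 00000011
Gen 8 (rule 75): 11111111
Gen 9 (rule 149): 01111110
Gen 10 (rule 129): 00111100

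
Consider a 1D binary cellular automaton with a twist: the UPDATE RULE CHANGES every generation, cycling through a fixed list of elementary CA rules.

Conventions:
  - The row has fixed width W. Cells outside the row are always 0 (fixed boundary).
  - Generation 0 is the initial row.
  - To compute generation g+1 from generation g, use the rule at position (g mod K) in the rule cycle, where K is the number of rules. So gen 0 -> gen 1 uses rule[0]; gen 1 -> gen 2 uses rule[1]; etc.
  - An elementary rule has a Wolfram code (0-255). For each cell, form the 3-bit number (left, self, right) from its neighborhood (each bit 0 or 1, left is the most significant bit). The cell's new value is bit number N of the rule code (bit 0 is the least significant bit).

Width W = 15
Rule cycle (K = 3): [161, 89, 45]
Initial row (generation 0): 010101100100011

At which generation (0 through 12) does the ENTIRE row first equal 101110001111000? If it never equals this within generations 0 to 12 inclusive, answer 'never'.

Gen 0: 010101100100011
Gen 1 (rule 161): 001010000001000
Gen 2 (rule 89): 100001111100111
Gen 3 (rule 45): 101101000000100
Gen 4 (rule 161): 010010011110001
Gen 5 (rule 89): 001001010011100
Gen 6 (rule 45): 101001110010001
Gen 7 (rule 161): 010000100000100
Gen 8 (rule 89): 001110011110011
Gen 9 (rule 45): 101000010000010
Gen 10 (rule 161): 010011000111000
Gen 11 (rule 89): 001011110101111
Gen 12 (rule 45): 101110001111000

Answer: 12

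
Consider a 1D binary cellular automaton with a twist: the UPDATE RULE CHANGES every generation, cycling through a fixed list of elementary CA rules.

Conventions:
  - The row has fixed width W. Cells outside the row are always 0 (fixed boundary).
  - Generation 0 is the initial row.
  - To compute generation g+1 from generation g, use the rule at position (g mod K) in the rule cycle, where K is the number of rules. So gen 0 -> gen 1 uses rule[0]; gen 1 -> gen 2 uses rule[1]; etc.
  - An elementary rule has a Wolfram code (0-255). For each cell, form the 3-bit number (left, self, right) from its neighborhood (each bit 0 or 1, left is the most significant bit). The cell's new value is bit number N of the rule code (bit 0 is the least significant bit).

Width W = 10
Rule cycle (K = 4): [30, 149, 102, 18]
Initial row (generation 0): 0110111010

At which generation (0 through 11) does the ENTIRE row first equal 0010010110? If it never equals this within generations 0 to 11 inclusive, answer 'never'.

Gen 0: 0110111010
Gen 1 (rule 30): 1100100011
Gen 2 (rule 149): 0010111000
Gen 3 (rule 102): 0111001000
Gen 4 (rule 18): 1000110100
Gen 5 (rule 30): 1101100110
Gen 6 (rule 149): 0000010001
Gen 7 (rule 102): 0000110011
Gen 8 (rule 18): 0001001100
Gen 9 (rule 30): 0011111010
Gen 10 (rule 149): 1001110011
Gen 11 (rule 102): 1010010101

Answer: never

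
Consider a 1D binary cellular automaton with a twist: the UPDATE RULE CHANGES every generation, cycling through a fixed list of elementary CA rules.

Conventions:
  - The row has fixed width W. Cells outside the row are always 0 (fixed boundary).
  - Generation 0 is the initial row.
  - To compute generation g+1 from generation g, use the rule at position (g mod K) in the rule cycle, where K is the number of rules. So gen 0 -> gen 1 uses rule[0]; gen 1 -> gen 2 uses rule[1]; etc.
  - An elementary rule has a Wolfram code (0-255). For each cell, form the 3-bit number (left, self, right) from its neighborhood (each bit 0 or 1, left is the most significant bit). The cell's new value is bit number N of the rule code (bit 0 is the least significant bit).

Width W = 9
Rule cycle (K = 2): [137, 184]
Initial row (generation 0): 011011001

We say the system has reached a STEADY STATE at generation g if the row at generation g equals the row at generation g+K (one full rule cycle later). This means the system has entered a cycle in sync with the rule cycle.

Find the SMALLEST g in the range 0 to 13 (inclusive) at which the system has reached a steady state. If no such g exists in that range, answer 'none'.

Gen 0: 011011001
Gen 1 (rule 137): 010010000
Gen 2 (rule 184): 001001000
Gen 3 (rule 137): 100000011
Gen 4 (rule 184): 010000010
Gen 5 (rule 137): 000111000
Gen 6 (rule 184): 000110100
Gen 7 (rule 137): 110100001
Gen 8 (rule 184): 101010000
Gen 9 (rule 137): 000000111
Gen 10 (rule 184): 000000110
Gen 11 (rule 137): 111110100
Gen 12 (rule 184): 111101010
Gen 13 (rule 137): 111000000
Gen 14 (rule 184): 110100000
Gen 15 (rule 137): 100001111

Answer: none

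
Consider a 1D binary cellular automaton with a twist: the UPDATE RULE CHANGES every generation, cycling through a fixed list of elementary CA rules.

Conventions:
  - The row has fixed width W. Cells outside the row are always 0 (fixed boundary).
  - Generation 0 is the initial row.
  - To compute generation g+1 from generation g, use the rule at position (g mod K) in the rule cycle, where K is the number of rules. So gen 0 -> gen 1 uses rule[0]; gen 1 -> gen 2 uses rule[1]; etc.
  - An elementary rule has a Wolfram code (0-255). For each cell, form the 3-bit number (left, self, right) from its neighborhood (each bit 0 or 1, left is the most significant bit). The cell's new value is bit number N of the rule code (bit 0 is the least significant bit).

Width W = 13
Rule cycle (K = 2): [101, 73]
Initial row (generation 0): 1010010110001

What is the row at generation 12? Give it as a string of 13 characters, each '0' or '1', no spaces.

Gen 0: 1010010110001
Gen 1 (rule 101): 1110011010101
Gen 2 (rule 73): 1010011000000
Gen 3 (rule 101): 1110001011111
Gen 4 (rule 73): 1010100010001
Gen 5 (rule 101): 1111101010101
Gen 6 (rule 73): 1000100000000
Gen 7 (rule 101): 1010101111111
Gen 8 (rule 73): 0000001000001
Gen 9 (rule 101): 1111101011101
Gen 10 (rule 73): 1000100010100
Gen 11 (rule 101): 1010101011101
Gen 12 (rule 73): 0000000010100

Answer: 0000000010100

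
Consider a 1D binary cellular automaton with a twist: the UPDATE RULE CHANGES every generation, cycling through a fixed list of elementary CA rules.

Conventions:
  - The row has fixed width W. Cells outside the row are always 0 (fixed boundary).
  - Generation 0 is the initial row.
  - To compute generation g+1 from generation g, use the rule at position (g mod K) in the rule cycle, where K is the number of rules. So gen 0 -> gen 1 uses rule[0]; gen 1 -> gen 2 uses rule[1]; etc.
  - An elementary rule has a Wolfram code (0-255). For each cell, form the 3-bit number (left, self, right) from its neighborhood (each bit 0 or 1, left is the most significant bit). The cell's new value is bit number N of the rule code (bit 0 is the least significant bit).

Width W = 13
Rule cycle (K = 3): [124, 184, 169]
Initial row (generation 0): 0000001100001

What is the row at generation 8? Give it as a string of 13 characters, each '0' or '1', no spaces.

Gen 0: 0000001100001
Gen 1 (rule 124): 0000001110001
Gen 2 (rule 184): 0000001101000
Gen 3 (rule 169): 1111101010011
Gen 4 (rule 124): 1000111111011
Gen 5 (rule 184): 0100111110110
Gen 6 (rule 169): 0000111101100
Gen 7 (rule 124): 0000100111110
Gen 8 (rule 184): 0000010111101

Answer: 0000010111101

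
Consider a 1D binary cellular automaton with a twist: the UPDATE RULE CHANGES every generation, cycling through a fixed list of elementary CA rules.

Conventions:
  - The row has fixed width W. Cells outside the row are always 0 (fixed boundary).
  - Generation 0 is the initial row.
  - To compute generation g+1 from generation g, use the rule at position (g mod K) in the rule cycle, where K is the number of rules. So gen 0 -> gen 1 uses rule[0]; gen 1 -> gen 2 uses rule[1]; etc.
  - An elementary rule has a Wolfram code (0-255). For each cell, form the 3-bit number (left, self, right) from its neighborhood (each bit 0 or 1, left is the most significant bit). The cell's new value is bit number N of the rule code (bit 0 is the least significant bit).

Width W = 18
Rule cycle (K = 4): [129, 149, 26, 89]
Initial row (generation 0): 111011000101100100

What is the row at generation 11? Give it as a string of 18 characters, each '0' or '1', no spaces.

Gen 0: 111011000101100100
Gen 1 (rule 129): 010000010000000001
Gen 2 (rule 149): 011111011111111101
Gen 3 (rule 26): 110000010000000000
Gen 4 (rule 89): 111111001111111111
Gen 5 (rule 129): 011110000111111110
Gen 6 (rule 149): 001101110011111101
Gen 7 (rule 26): 011001001110000000
Gen 8 (rule 89): 011100101011111111
Gen 9 (rule 129): 001000000001111110
Gen 10 (rule 149): 101111111100111101
Gen 11 (rule 26): 001000000011100000

Answer: 001000000011100000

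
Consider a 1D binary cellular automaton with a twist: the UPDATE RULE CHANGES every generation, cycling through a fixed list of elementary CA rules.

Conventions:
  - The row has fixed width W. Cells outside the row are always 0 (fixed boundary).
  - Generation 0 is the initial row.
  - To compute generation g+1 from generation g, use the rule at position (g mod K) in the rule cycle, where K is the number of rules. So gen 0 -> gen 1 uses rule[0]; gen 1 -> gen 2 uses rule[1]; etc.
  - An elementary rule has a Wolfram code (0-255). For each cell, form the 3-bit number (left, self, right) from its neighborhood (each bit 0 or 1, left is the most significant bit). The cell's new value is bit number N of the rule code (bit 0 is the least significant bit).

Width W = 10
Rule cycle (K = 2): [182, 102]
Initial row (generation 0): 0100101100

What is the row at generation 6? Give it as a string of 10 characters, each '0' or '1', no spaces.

Gen 0: 0100101100
Gen 1 (rule 182): 1111110010
Gen 2 (rule 102): 0000010110
Gen 3 (rule 182): 0000111001
Gen 4 (rule 102): 0001001011
Gen 5 (rule 182): 0011111100
Gen 6 (rule 102): 0100000100

Answer: 0100000100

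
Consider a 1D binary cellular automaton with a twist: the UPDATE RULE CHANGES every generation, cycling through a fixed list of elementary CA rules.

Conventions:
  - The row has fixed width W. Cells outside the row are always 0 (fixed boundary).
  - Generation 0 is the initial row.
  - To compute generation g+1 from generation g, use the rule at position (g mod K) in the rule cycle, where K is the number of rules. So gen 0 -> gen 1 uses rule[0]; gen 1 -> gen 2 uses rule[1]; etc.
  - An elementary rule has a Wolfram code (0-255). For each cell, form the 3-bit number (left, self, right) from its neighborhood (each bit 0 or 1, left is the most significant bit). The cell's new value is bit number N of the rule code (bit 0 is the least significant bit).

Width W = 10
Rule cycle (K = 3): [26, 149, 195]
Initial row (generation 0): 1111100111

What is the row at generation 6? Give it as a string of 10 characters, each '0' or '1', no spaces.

Answer: 1101100001

Derivation:
Gen 0: 1111100111
Gen 1 (rule 26): 1000011100
Gen 2 (rule 149): 1111001011
Gen 3 (rule 195): 0111010001
Gen 4 (rule 26): 1100001010
Gen 5 (rule 149): 0011101011
Gen 6 (rule 195): 1101100001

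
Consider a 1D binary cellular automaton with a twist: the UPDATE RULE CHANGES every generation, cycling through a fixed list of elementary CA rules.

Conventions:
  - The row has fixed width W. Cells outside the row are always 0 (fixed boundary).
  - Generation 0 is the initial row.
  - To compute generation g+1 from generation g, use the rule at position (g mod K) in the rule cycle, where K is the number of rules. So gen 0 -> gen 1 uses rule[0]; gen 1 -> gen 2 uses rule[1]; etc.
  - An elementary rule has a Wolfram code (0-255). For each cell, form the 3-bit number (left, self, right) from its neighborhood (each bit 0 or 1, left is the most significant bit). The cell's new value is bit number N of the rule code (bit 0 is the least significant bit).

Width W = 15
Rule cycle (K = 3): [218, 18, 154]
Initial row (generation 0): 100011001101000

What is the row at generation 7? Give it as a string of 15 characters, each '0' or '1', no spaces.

Gen 0: 100011001101000
Gen 1 (rule 218): 010111111100100
Gen 2 (rule 18): 100000000011010
Gen 3 (rule 154): 010000000110001
Gen 4 (rule 218): 101000001111010
Gen 5 (rule 18): 000100010000001
Gen 6 (rule 154): 001010101000010
Gen 7 (rule 218): 010000000100101

Answer: 010000000100101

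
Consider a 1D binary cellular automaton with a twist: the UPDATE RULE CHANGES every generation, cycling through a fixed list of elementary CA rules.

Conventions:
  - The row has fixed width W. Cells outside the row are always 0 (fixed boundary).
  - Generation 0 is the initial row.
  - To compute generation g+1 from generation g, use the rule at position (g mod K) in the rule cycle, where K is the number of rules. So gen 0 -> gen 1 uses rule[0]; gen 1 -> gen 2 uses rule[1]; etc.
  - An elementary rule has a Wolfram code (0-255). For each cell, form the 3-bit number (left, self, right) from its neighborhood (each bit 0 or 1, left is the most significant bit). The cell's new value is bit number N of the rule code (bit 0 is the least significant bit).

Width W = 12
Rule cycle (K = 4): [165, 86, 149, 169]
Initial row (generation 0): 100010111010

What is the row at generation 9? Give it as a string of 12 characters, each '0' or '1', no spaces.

Gen 0: 100010111010
Gen 1 (rule 165): 101011010110
Gen 2 (rule 86): 101001010011
Gen 3 (rule 149): 101101011000
Gen 4 (rule 169): 011010110011
Gen 5 (rule 165): 000111000000
Gen 6 (rule 86): 001001100000
Gen 7 (rule 149): 101100011111
Gen 8 (rule 169): 011001011110
Gen 9 (rule 165): 000001101100

Answer: 000001101100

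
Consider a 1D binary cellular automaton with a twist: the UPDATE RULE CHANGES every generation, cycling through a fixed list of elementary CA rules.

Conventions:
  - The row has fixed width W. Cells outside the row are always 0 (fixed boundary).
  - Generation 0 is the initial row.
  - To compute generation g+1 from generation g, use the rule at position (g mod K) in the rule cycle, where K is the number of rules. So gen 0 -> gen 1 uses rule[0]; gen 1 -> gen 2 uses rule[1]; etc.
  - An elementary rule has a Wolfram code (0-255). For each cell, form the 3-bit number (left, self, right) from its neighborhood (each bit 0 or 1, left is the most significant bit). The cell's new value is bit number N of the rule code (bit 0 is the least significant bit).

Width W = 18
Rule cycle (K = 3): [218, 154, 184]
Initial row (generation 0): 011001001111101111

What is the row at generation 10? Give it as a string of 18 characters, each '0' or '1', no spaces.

Answer: 001111100011000010

Derivation:
Gen 0: 011001001111101111
Gen 1 (rule 218): 111110111111101111
Gen 2 (rule 154): 111100111111001110
Gen 3 (rule 184): 111010111110101101
Gen 4 (rule 218): 111000111110001100
Gen 5 (rule 154): 110101111101011010
Gen 6 (rule 184): 101011111010110101
Gen 7 (rule 218): 000011111000110000
Gen 8 (rule 154): 000111110101101000
Gen 9 (rule 184): 000111101011010100
Gen 10 (rule 218): 001111100011000010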